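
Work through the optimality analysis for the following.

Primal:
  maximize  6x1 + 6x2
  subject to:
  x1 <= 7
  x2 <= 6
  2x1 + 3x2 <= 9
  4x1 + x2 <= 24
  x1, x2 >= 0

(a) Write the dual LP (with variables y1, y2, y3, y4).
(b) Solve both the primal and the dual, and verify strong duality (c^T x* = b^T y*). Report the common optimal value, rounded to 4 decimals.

The standard primal-dual pair for 'max c^T x s.t. A x <= b, x >= 0' is:
  Dual:  min b^T y  s.t.  A^T y >= c,  y >= 0.

So the dual LP is:
  minimize  7y1 + 6y2 + 9y3 + 24y4
  subject to:
    y1 + 2y3 + 4y4 >= 6
    y2 + 3y3 + y4 >= 6
    y1, y2, y3, y4 >= 0

Solving the primal: x* = (4.5, 0).
  primal value c^T x* = 27.
Solving the dual: y* = (0, 0, 3, 0).
  dual value b^T y* = 27.
Strong duality: c^T x* = b^T y*. Confirmed.

27


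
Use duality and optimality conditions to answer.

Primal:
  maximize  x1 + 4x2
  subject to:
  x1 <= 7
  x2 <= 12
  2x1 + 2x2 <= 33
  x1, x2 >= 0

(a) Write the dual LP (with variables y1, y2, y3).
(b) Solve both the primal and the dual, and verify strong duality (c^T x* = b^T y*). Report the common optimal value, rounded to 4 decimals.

The standard primal-dual pair for 'max c^T x s.t. A x <= b, x >= 0' is:
  Dual:  min b^T y  s.t.  A^T y >= c,  y >= 0.

So the dual LP is:
  minimize  7y1 + 12y2 + 33y3
  subject to:
    y1 + 2y3 >= 1
    y2 + 2y3 >= 4
    y1, y2, y3 >= 0

Solving the primal: x* = (4.5, 12).
  primal value c^T x* = 52.5.
Solving the dual: y* = (0, 3, 0.5).
  dual value b^T y* = 52.5.
Strong duality: c^T x* = b^T y*. Confirmed.

52.5


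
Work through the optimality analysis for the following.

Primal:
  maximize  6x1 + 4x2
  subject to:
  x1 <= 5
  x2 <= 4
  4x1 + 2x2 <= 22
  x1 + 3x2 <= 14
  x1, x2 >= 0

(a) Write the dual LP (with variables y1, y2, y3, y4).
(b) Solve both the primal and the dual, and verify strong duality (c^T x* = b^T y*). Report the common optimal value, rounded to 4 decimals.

The standard primal-dual pair for 'max c^T x s.t. A x <= b, x >= 0' is:
  Dual:  min b^T y  s.t.  A^T y >= c,  y >= 0.

So the dual LP is:
  minimize  5y1 + 4y2 + 22y3 + 14y4
  subject to:
    y1 + 4y3 + y4 >= 6
    y2 + 2y3 + 3y4 >= 4
    y1, y2, y3, y4 >= 0

Solving the primal: x* = (3.8, 3.4).
  primal value c^T x* = 36.4.
Solving the dual: y* = (0, 0, 1.4, 0.4).
  dual value b^T y* = 36.4.
Strong duality: c^T x* = b^T y*. Confirmed.

36.4


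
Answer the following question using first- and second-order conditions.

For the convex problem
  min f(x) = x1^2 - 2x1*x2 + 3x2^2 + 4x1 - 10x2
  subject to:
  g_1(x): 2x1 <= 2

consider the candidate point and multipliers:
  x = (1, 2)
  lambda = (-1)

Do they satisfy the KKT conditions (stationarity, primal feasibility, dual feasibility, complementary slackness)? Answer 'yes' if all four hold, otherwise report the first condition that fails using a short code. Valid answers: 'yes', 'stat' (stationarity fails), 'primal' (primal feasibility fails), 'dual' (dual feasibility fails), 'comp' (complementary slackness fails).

Gradient of f: grad f(x) = Q x + c = (2, 0)
Constraint values g_i(x) = a_i^T x - b_i:
  g_1((1, 2)) = 0
Stationarity residual: grad f(x) + sum_i lambda_i a_i = (0, 0)
  -> stationarity OK
Primal feasibility (all g_i <= 0): OK
Dual feasibility (all lambda_i >= 0): FAILS
Complementary slackness (lambda_i * g_i(x) = 0 for all i): OK

Verdict: the first failing condition is dual_feasibility -> dual.

dual


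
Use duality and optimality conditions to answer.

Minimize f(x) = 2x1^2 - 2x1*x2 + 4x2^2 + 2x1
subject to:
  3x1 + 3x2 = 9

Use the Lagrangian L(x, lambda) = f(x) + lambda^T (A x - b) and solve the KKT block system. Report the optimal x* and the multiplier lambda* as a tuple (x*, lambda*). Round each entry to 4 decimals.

Form the Lagrangian:
  L(x, lambda) = (1/2) x^T Q x + c^T x + lambda^T (A x - b)
Stationarity (grad_x L = 0): Q x + c + A^T lambda = 0.
Primal feasibility: A x = b.

This gives the KKT block system:
  [ Q   A^T ] [ x     ]   [-c ]
  [ A    0  ] [ lambda ] = [ b ]

Solving the linear system:
  x*      = (1.75, 1.25)
  lambda* = (-2.1667)
  f(x*)   = 11.5

x* = (1.75, 1.25), lambda* = (-2.1667)


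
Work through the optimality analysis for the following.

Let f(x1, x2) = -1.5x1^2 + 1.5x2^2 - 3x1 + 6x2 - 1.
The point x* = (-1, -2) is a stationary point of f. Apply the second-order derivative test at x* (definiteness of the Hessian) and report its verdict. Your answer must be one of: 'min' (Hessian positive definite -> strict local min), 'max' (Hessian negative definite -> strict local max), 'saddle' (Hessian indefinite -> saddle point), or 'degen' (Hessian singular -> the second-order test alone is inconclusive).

Compute the Hessian H = grad^2 f:
  H = [[-3, 0], [0, 3]]
Verify stationarity: grad f(x*) = H x* + g = (0, 0).
Eigenvalues of H: -3, 3.
Eigenvalues have mixed signs, so H is indefinite -> x* is a saddle point.

saddle


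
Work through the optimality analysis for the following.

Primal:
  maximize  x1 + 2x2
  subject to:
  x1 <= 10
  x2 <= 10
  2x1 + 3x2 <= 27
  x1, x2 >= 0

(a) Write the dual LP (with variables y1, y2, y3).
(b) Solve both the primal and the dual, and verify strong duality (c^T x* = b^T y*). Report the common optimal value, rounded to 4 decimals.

The standard primal-dual pair for 'max c^T x s.t. A x <= b, x >= 0' is:
  Dual:  min b^T y  s.t.  A^T y >= c,  y >= 0.

So the dual LP is:
  minimize  10y1 + 10y2 + 27y3
  subject to:
    y1 + 2y3 >= 1
    y2 + 3y3 >= 2
    y1, y2, y3 >= 0

Solving the primal: x* = (0, 9).
  primal value c^T x* = 18.
Solving the dual: y* = (0, 0, 0.6667).
  dual value b^T y* = 18.
Strong duality: c^T x* = b^T y*. Confirmed.

18


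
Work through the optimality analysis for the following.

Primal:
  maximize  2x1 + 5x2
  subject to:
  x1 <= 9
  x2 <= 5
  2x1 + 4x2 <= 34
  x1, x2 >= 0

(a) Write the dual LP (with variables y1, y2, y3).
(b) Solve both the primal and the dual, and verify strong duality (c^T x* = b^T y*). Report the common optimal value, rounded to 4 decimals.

The standard primal-dual pair for 'max c^T x s.t. A x <= b, x >= 0' is:
  Dual:  min b^T y  s.t.  A^T y >= c,  y >= 0.

So the dual LP is:
  minimize  9y1 + 5y2 + 34y3
  subject to:
    y1 + 2y3 >= 2
    y2 + 4y3 >= 5
    y1, y2, y3 >= 0

Solving the primal: x* = (7, 5).
  primal value c^T x* = 39.
Solving the dual: y* = (0, 1, 1).
  dual value b^T y* = 39.
Strong duality: c^T x* = b^T y*. Confirmed.

39


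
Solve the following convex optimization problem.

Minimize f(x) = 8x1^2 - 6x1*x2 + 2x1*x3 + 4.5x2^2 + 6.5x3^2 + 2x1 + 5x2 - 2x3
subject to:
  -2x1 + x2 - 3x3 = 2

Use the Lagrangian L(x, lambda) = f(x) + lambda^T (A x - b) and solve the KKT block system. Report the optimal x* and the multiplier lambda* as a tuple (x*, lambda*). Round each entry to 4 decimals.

Form the Lagrangian:
  L(x, lambda) = (1/2) x^T Q x + c^T x + lambda^T (A x - b)
Stationarity (grad_x L = 0): Q x + c + A^T lambda = 0.
Primal feasibility: A x = b.

This gives the KKT block system:
  [ Q   A^T ] [ x     ]   [-c ]
  [ A    0  ] [ lambda ] = [ b ]

Solving the linear system:
  x*      = (-0.7054, -0.6936, -0.4276)
  lambda* = (-2.9899)
  f(x*)   = 0.9781

x* = (-0.7054, -0.6936, -0.4276), lambda* = (-2.9899)


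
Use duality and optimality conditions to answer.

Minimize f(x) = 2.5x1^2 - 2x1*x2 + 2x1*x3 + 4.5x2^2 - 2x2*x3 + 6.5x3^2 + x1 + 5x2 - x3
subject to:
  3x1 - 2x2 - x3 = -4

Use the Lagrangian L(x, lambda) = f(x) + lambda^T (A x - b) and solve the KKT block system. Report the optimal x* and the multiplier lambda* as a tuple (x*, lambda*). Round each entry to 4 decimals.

Form the Lagrangian:
  L(x, lambda) = (1/2) x^T Q x + c^T x + lambda^T (A x - b)
Stationarity (grad_x L = 0): Q x + c + A^T lambda = 0.
Primal feasibility: A x = b.

This gives the KKT block system:
  [ Q   A^T ] [ x     ]   [-c ]
  [ A    0  ] [ lambda ] = [ b ]

Solving the linear system:
  x*      = (-1.5079, -0.445, 0.3665)
  lambda* = (1.6387)
  f(x*)   = 1.2277

x* = (-1.5079, -0.445, 0.3665), lambda* = (1.6387)


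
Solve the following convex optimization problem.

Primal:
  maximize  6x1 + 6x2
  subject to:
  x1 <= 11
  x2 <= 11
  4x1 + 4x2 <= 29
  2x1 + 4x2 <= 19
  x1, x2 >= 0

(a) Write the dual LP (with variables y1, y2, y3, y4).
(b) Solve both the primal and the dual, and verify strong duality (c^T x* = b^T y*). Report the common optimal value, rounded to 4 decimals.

The standard primal-dual pair for 'max c^T x s.t. A x <= b, x >= 0' is:
  Dual:  min b^T y  s.t.  A^T y >= c,  y >= 0.

So the dual LP is:
  minimize  11y1 + 11y2 + 29y3 + 19y4
  subject to:
    y1 + 4y3 + 2y4 >= 6
    y2 + 4y3 + 4y4 >= 6
    y1, y2, y3, y4 >= 0

Solving the primal: x* = (7.25, 0).
  primal value c^T x* = 43.5.
Solving the dual: y* = (0, 0, 1.5, 0).
  dual value b^T y* = 43.5.
Strong duality: c^T x* = b^T y*. Confirmed.

43.5


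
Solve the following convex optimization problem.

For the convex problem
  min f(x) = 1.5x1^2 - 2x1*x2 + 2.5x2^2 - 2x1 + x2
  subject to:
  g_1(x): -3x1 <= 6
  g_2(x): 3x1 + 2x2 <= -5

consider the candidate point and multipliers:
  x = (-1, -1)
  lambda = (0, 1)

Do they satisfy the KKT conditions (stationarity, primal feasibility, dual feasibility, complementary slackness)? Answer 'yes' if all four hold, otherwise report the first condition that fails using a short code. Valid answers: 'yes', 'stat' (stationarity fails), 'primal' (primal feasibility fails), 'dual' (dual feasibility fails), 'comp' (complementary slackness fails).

Gradient of f: grad f(x) = Q x + c = (-3, -2)
Constraint values g_i(x) = a_i^T x - b_i:
  g_1((-1, -1)) = -3
  g_2((-1, -1)) = 0
Stationarity residual: grad f(x) + sum_i lambda_i a_i = (0, 0)
  -> stationarity OK
Primal feasibility (all g_i <= 0): OK
Dual feasibility (all lambda_i >= 0): OK
Complementary slackness (lambda_i * g_i(x) = 0 for all i): OK

Verdict: yes, KKT holds.

yes


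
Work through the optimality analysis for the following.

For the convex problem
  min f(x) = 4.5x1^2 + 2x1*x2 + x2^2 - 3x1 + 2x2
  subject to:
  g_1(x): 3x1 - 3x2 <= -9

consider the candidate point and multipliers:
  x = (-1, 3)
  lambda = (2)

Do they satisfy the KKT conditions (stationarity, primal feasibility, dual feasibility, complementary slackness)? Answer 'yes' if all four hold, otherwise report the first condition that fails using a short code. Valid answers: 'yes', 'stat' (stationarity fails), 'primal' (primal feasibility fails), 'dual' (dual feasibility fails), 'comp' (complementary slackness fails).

Gradient of f: grad f(x) = Q x + c = (-6, 6)
Constraint values g_i(x) = a_i^T x - b_i:
  g_1((-1, 3)) = -3
Stationarity residual: grad f(x) + sum_i lambda_i a_i = (0, 0)
  -> stationarity OK
Primal feasibility (all g_i <= 0): OK
Dual feasibility (all lambda_i >= 0): OK
Complementary slackness (lambda_i * g_i(x) = 0 for all i): FAILS

Verdict: the first failing condition is complementary_slackness -> comp.

comp


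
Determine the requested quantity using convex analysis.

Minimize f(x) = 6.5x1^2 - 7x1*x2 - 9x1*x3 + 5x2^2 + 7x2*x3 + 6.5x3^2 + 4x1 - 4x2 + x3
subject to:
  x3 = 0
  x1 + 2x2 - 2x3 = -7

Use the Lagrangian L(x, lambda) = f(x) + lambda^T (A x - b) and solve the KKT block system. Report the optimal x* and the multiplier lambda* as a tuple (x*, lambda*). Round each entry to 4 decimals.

Form the Lagrangian:
  L(x, lambda) = (1/2) x^T Q x + c^T x + lambda^T (A x - b)
Stationarity (grad_x L = 0): Q x + c + A^T lambda = 0.
Primal feasibility: A x = b.

This gives the KKT block system:
  [ Q   A^T ] [ x     ]   [-c ]
  [ A    0  ] [ lambda ] = [ b ]

Solving the linear system:
  x*      = (-2.1333, -2.4333, 0)
  lambda* = (10.2333, 6.7)
  f(x*)   = 24.05

x* = (-2.1333, -2.4333, 0), lambda* = (10.2333, 6.7)


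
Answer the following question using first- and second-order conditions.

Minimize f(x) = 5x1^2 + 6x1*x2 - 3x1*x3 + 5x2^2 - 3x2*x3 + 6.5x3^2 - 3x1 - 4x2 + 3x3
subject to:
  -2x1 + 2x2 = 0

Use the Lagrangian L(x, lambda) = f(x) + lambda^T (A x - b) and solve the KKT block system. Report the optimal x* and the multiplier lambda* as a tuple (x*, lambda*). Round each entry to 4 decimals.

Form the Lagrangian:
  L(x, lambda) = (1/2) x^T Q x + c^T x + lambda^T (A x - b)
Stationarity (grad_x L = 0): Q x + c + A^T lambda = 0.
Primal feasibility: A x = b.

This gives the KKT block system:
  [ Q   A^T ] [ x     ]   [-c ]
  [ A    0  ] [ lambda ] = [ b ]

Solving the linear system:
  x*      = (0.1921, 0.1921, -0.1421)
  lambda* = (0.25)
  f(x*)   = -0.8855

x* = (0.1921, 0.1921, -0.1421), lambda* = (0.25)


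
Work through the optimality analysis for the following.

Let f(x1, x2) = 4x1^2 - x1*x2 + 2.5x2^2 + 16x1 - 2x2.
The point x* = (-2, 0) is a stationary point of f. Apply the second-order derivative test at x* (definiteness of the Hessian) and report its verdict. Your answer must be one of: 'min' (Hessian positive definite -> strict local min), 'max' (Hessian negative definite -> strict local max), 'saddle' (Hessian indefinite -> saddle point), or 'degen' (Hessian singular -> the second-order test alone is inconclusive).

Compute the Hessian H = grad^2 f:
  H = [[8, -1], [-1, 5]]
Verify stationarity: grad f(x*) = H x* + g = (0, 0).
Eigenvalues of H: 4.6972, 8.3028.
Both eigenvalues > 0, so H is positive definite -> x* is a strict local min.

min


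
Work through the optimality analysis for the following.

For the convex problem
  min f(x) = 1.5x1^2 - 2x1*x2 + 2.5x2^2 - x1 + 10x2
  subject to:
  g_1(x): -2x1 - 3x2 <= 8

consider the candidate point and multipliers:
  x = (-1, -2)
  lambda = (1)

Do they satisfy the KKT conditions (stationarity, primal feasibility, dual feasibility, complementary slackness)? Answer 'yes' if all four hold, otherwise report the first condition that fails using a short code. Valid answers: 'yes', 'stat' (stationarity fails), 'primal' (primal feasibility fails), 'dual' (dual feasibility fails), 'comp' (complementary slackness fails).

Gradient of f: grad f(x) = Q x + c = (0, 2)
Constraint values g_i(x) = a_i^T x - b_i:
  g_1((-1, -2)) = 0
Stationarity residual: grad f(x) + sum_i lambda_i a_i = (-2, -1)
  -> stationarity FAILS
Primal feasibility (all g_i <= 0): OK
Dual feasibility (all lambda_i >= 0): OK
Complementary slackness (lambda_i * g_i(x) = 0 for all i): OK

Verdict: the first failing condition is stationarity -> stat.

stat


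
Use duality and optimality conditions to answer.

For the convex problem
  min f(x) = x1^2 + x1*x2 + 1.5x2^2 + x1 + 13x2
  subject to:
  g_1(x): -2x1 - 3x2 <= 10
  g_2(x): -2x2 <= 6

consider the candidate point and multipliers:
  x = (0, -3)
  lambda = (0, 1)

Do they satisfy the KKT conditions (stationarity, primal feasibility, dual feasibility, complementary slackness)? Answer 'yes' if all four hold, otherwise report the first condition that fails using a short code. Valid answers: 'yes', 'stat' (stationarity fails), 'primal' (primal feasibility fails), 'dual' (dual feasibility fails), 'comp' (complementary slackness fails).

Gradient of f: grad f(x) = Q x + c = (-2, 4)
Constraint values g_i(x) = a_i^T x - b_i:
  g_1((0, -3)) = -1
  g_2((0, -3)) = 0
Stationarity residual: grad f(x) + sum_i lambda_i a_i = (-2, 2)
  -> stationarity FAILS
Primal feasibility (all g_i <= 0): OK
Dual feasibility (all lambda_i >= 0): OK
Complementary slackness (lambda_i * g_i(x) = 0 for all i): OK

Verdict: the first failing condition is stationarity -> stat.

stat


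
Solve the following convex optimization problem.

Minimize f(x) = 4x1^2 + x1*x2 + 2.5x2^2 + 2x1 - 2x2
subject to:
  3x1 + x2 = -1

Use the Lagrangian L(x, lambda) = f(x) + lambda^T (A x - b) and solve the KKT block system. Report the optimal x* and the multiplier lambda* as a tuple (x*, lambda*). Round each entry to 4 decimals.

Form the Lagrangian:
  L(x, lambda) = (1/2) x^T Q x + c^T x + lambda^T (A x - b)
Stationarity (grad_x L = 0): Q x + c + A^T lambda = 0.
Primal feasibility: A x = b.

This gives the KKT block system:
  [ Q   A^T ] [ x     ]   [-c ]
  [ A    0  ] [ lambda ] = [ b ]

Solving the linear system:
  x*      = (-0.4681, 0.4043)
  lambda* = (0.4468)
  f(x*)   = -0.6489

x* = (-0.4681, 0.4043), lambda* = (0.4468)


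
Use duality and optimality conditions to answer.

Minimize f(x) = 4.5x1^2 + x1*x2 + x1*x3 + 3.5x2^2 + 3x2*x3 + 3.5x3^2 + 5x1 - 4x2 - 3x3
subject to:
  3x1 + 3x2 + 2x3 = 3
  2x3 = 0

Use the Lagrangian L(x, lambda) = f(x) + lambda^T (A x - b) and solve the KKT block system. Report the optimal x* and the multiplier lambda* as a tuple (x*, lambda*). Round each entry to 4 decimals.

Form the Lagrangian:
  L(x, lambda) = (1/2) x^T Q x + c^T x + lambda^T (A x - b)
Stationarity (grad_x L = 0): Q x + c + A^T lambda = 0.
Primal feasibility: A x = b.

This gives the KKT block system:
  [ Q   A^T ] [ x     ]   [-c ]
  [ A    0  ] [ lambda ] = [ b ]

Solving the linear system:
  x*      = (-0.2143, 1.2143, 0)
  lambda* = (-1.4286, 1.2143)
  f(x*)   = -0.8214

x* = (-0.2143, 1.2143, 0), lambda* = (-1.4286, 1.2143)


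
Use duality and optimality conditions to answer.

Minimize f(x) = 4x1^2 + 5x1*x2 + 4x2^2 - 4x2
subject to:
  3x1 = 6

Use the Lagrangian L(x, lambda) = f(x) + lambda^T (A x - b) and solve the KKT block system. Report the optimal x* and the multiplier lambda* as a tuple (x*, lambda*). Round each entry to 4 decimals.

Form the Lagrangian:
  L(x, lambda) = (1/2) x^T Q x + c^T x + lambda^T (A x - b)
Stationarity (grad_x L = 0): Q x + c + A^T lambda = 0.
Primal feasibility: A x = b.

This gives the KKT block system:
  [ Q   A^T ] [ x     ]   [-c ]
  [ A    0  ] [ lambda ] = [ b ]

Solving the linear system:
  x*      = (2, -0.75)
  lambda* = (-4.0833)
  f(x*)   = 13.75

x* = (2, -0.75), lambda* = (-4.0833)


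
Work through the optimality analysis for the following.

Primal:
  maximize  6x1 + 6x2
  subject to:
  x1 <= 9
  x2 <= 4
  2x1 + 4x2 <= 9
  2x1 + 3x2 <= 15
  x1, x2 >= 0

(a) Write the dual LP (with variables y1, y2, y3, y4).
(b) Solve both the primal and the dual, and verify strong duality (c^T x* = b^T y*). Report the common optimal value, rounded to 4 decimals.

The standard primal-dual pair for 'max c^T x s.t. A x <= b, x >= 0' is:
  Dual:  min b^T y  s.t.  A^T y >= c,  y >= 0.

So the dual LP is:
  minimize  9y1 + 4y2 + 9y3 + 15y4
  subject to:
    y1 + 2y3 + 2y4 >= 6
    y2 + 4y3 + 3y4 >= 6
    y1, y2, y3, y4 >= 0

Solving the primal: x* = (4.5, 0).
  primal value c^T x* = 27.
Solving the dual: y* = (0, 0, 3, 0).
  dual value b^T y* = 27.
Strong duality: c^T x* = b^T y*. Confirmed.

27


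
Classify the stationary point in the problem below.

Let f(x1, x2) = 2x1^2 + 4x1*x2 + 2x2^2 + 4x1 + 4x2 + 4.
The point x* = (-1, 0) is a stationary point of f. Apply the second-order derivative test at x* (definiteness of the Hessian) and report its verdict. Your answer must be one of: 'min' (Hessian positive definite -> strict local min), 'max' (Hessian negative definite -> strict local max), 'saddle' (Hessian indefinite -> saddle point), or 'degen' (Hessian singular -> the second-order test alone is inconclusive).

Compute the Hessian H = grad^2 f:
  H = [[4, 4], [4, 4]]
Verify stationarity: grad f(x*) = H x* + g = (0, 0).
Eigenvalues of H: 0, 8.
H has a zero eigenvalue (singular; positive semidefinite but not definite), so H is neither positive definite, negative definite, nor indefinite. The second-order test alone is inconclusive -> degen.
(Indeed, f is constant along the null direction of H through x*, so x* is not a strict local extremum.)

degen


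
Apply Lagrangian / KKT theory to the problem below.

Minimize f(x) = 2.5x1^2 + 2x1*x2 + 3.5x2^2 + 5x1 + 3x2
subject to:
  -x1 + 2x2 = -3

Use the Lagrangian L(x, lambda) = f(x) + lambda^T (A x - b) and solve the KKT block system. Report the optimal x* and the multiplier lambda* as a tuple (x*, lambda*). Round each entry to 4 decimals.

Form the Lagrangian:
  L(x, lambda) = (1/2) x^T Q x + c^T x + lambda^T (A x - b)
Stationarity (grad_x L = 0): Q x + c + A^T lambda = 0.
Primal feasibility: A x = b.

This gives the KKT block system:
  [ Q   A^T ] [ x     ]   [-c ]
  [ A    0  ] [ lambda ] = [ b ]

Solving the linear system:
  x*      = (0.2, -1.4)
  lambda* = (3.2)
  f(x*)   = 3.2

x* = (0.2, -1.4), lambda* = (3.2)


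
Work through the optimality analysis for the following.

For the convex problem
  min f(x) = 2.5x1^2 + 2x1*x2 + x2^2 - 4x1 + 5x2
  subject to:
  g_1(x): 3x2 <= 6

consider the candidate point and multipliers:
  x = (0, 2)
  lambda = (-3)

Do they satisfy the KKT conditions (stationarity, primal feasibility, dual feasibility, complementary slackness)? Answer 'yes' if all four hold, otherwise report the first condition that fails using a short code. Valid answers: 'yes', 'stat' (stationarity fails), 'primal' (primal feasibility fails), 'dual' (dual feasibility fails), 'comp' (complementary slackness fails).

Gradient of f: grad f(x) = Q x + c = (0, 9)
Constraint values g_i(x) = a_i^T x - b_i:
  g_1((0, 2)) = 0
Stationarity residual: grad f(x) + sum_i lambda_i a_i = (0, 0)
  -> stationarity OK
Primal feasibility (all g_i <= 0): OK
Dual feasibility (all lambda_i >= 0): FAILS
Complementary slackness (lambda_i * g_i(x) = 0 for all i): OK

Verdict: the first failing condition is dual_feasibility -> dual.

dual


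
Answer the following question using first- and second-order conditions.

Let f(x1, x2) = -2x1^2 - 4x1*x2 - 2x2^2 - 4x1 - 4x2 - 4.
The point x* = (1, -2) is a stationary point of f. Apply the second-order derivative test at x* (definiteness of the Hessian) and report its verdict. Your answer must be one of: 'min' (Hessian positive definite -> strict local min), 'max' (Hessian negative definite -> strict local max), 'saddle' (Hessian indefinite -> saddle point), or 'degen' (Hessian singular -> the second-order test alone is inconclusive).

Compute the Hessian H = grad^2 f:
  H = [[-4, -4], [-4, -4]]
Verify stationarity: grad f(x*) = H x* + g = (0, 0).
Eigenvalues of H: -8, 0.
H has a zero eigenvalue (singular; negative semidefinite but not definite), so H is neither positive definite, negative definite, nor indefinite. The second-order test alone is inconclusive -> degen.
(Indeed, f is constant along the null direction of H through x*, so x* is not a strict local extremum.)

degen


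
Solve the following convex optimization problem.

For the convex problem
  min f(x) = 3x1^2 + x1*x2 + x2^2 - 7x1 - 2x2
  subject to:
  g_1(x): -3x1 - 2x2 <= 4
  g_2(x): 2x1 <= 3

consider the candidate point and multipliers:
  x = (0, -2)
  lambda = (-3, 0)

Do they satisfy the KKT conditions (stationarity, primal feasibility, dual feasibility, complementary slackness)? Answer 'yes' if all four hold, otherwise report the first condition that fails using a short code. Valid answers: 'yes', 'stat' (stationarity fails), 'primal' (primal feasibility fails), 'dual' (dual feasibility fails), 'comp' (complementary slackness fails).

Gradient of f: grad f(x) = Q x + c = (-9, -6)
Constraint values g_i(x) = a_i^T x - b_i:
  g_1((0, -2)) = 0
  g_2((0, -2)) = -3
Stationarity residual: grad f(x) + sum_i lambda_i a_i = (0, 0)
  -> stationarity OK
Primal feasibility (all g_i <= 0): OK
Dual feasibility (all lambda_i >= 0): FAILS
Complementary slackness (lambda_i * g_i(x) = 0 for all i): OK

Verdict: the first failing condition is dual_feasibility -> dual.

dual


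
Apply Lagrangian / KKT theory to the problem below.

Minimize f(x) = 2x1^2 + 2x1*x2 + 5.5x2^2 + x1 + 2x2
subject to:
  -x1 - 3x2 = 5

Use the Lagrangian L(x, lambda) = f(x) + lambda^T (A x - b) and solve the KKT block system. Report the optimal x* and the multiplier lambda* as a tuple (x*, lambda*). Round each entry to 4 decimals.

Form the Lagrangian:
  L(x, lambda) = (1/2) x^T Q x + c^T x + lambda^T (A x - b)
Stationarity (grad_x L = 0): Q x + c + A^T lambda = 0.
Primal feasibility: A x = b.

This gives the KKT block system:
  [ Q   A^T ] [ x     ]   [-c ]
  [ A    0  ] [ lambda ] = [ b ]

Solving the linear system:
  x*      = (-0.8, -1.4)
  lambda* = (-5)
  f(x*)   = 10.7

x* = (-0.8, -1.4), lambda* = (-5)


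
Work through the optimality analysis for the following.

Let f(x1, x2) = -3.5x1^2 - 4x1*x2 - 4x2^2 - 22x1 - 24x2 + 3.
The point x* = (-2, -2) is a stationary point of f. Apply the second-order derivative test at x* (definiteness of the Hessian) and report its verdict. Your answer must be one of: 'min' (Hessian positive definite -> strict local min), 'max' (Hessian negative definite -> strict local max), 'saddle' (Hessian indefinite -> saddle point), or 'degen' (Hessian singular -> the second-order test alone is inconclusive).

Compute the Hessian H = grad^2 f:
  H = [[-7, -4], [-4, -8]]
Verify stationarity: grad f(x*) = H x* + g = (0, 0).
Eigenvalues of H: -11.5311, -3.4689.
Both eigenvalues < 0, so H is negative definite -> x* is a strict local max.

max


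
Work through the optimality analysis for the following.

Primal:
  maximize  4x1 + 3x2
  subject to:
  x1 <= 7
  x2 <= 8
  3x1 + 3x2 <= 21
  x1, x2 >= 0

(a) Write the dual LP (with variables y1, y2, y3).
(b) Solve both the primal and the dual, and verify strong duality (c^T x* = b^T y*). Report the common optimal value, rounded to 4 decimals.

The standard primal-dual pair for 'max c^T x s.t. A x <= b, x >= 0' is:
  Dual:  min b^T y  s.t.  A^T y >= c,  y >= 0.

So the dual LP is:
  minimize  7y1 + 8y2 + 21y3
  subject to:
    y1 + 3y3 >= 4
    y2 + 3y3 >= 3
    y1, y2, y3 >= 0

Solving the primal: x* = (7, 0).
  primal value c^T x* = 28.
Solving the dual: y* = (1, 0, 1).
  dual value b^T y* = 28.
Strong duality: c^T x* = b^T y*. Confirmed.

28


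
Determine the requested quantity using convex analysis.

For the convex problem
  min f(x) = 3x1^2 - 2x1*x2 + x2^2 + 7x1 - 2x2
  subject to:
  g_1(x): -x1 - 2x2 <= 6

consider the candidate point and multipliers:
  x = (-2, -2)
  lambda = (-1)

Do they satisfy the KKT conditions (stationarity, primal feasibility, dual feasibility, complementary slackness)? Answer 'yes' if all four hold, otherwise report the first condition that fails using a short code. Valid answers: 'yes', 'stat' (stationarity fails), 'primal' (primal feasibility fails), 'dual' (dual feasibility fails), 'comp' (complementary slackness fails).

Gradient of f: grad f(x) = Q x + c = (-1, -2)
Constraint values g_i(x) = a_i^T x - b_i:
  g_1((-2, -2)) = 0
Stationarity residual: grad f(x) + sum_i lambda_i a_i = (0, 0)
  -> stationarity OK
Primal feasibility (all g_i <= 0): OK
Dual feasibility (all lambda_i >= 0): FAILS
Complementary slackness (lambda_i * g_i(x) = 0 for all i): OK

Verdict: the first failing condition is dual_feasibility -> dual.

dual


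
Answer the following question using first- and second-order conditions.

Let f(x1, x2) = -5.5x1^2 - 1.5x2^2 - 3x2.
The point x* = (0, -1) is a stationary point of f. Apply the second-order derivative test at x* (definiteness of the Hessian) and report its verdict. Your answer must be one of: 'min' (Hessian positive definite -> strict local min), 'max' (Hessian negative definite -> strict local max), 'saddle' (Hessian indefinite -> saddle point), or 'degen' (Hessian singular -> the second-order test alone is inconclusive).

Compute the Hessian H = grad^2 f:
  H = [[-11, 0], [0, -3]]
Verify stationarity: grad f(x*) = H x* + g = (0, 0).
Eigenvalues of H: -11, -3.
Both eigenvalues < 0, so H is negative definite -> x* is a strict local max.

max


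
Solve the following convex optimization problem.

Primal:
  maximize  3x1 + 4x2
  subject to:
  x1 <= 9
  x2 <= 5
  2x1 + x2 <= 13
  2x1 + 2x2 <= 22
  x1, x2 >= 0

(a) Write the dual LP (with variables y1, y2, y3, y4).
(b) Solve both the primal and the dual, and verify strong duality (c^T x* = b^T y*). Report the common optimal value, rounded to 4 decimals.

The standard primal-dual pair for 'max c^T x s.t. A x <= b, x >= 0' is:
  Dual:  min b^T y  s.t.  A^T y >= c,  y >= 0.

So the dual LP is:
  minimize  9y1 + 5y2 + 13y3 + 22y4
  subject to:
    y1 + 2y3 + 2y4 >= 3
    y2 + y3 + 2y4 >= 4
    y1, y2, y3, y4 >= 0

Solving the primal: x* = (4, 5).
  primal value c^T x* = 32.
Solving the dual: y* = (0, 2.5, 1.5, 0).
  dual value b^T y* = 32.
Strong duality: c^T x* = b^T y*. Confirmed.

32


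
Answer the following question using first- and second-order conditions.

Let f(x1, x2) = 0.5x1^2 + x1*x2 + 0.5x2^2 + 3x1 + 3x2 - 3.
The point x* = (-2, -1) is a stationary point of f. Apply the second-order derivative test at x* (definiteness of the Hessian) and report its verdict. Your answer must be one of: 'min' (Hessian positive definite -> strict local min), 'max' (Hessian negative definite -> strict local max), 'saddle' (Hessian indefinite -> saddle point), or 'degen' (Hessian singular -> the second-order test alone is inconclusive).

Compute the Hessian H = grad^2 f:
  H = [[1, 1], [1, 1]]
Verify stationarity: grad f(x*) = H x* + g = (0, 0).
Eigenvalues of H: 0, 2.
H has a zero eigenvalue (singular; positive semidefinite but not definite), so H is neither positive definite, negative definite, nor indefinite. The second-order test alone is inconclusive -> degen.
(Indeed, f is constant along the null direction of H through x*, so x* is not a strict local extremum.)

degen


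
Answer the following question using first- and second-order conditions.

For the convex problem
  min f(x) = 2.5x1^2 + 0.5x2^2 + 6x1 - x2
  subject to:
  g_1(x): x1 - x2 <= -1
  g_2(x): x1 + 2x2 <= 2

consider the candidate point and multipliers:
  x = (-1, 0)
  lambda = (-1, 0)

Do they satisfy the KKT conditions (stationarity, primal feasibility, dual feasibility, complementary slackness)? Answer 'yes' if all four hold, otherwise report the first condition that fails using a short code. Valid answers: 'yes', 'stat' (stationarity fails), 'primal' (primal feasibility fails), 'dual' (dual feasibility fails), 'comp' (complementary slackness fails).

Gradient of f: grad f(x) = Q x + c = (1, -1)
Constraint values g_i(x) = a_i^T x - b_i:
  g_1((-1, 0)) = 0
  g_2((-1, 0)) = -3
Stationarity residual: grad f(x) + sum_i lambda_i a_i = (0, 0)
  -> stationarity OK
Primal feasibility (all g_i <= 0): OK
Dual feasibility (all lambda_i >= 0): FAILS
Complementary slackness (lambda_i * g_i(x) = 0 for all i): OK

Verdict: the first failing condition is dual_feasibility -> dual.

dual


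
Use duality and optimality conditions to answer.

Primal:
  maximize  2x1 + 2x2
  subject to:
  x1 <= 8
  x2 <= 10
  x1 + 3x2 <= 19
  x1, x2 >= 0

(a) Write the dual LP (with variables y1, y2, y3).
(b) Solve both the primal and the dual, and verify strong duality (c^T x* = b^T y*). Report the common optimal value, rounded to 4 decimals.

The standard primal-dual pair for 'max c^T x s.t. A x <= b, x >= 0' is:
  Dual:  min b^T y  s.t.  A^T y >= c,  y >= 0.

So the dual LP is:
  minimize  8y1 + 10y2 + 19y3
  subject to:
    y1 + y3 >= 2
    y2 + 3y3 >= 2
    y1, y2, y3 >= 0

Solving the primal: x* = (8, 3.6667).
  primal value c^T x* = 23.3333.
Solving the dual: y* = (1.3333, 0, 0.6667).
  dual value b^T y* = 23.3333.
Strong duality: c^T x* = b^T y*. Confirmed.

23.3333


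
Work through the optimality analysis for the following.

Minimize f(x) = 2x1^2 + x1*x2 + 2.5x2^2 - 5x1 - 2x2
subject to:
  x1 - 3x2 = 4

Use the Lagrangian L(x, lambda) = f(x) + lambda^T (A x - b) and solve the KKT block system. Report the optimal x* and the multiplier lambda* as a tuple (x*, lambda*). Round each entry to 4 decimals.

Form the Lagrangian:
  L(x, lambda) = (1/2) x^T Q x + c^T x + lambda^T (A x - b)
Stationarity (grad_x L = 0): Q x + c + A^T lambda = 0.
Primal feasibility: A x = b.

This gives the KKT block system:
  [ Q   A^T ] [ x     ]   [-c ]
  [ A    0  ] [ lambda ] = [ b ]

Solving the linear system:
  x*      = (1.766, -0.7447)
  lambda* = (-1.3191)
  f(x*)   = -1.0319

x* = (1.766, -0.7447), lambda* = (-1.3191)


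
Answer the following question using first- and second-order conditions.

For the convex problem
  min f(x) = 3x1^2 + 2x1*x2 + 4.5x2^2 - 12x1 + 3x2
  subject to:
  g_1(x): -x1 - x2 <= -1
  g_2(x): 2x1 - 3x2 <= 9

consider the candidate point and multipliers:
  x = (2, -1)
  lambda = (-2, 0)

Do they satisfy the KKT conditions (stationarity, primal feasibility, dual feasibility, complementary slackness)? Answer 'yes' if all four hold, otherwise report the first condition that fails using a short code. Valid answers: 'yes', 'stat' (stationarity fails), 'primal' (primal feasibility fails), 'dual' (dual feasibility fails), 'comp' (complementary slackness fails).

Gradient of f: grad f(x) = Q x + c = (-2, -2)
Constraint values g_i(x) = a_i^T x - b_i:
  g_1((2, -1)) = 0
  g_2((2, -1)) = -2
Stationarity residual: grad f(x) + sum_i lambda_i a_i = (0, 0)
  -> stationarity OK
Primal feasibility (all g_i <= 0): OK
Dual feasibility (all lambda_i >= 0): FAILS
Complementary slackness (lambda_i * g_i(x) = 0 for all i): OK

Verdict: the first failing condition is dual_feasibility -> dual.

dual


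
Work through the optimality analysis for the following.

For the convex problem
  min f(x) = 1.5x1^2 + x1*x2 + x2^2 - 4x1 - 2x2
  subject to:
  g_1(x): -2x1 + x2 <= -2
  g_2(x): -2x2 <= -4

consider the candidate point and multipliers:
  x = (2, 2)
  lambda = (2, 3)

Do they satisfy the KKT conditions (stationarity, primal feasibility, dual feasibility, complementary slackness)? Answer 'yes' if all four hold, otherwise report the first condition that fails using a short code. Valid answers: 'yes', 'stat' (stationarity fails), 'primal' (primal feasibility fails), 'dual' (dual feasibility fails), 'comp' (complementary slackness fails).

Gradient of f: grad f(x) = Q x + c = (4, 4)
Constraint values g_i(x) = a_i^T x - b_i:
  g_1((2, 2)) = 0
  g_2((2, 2)) = 0
Stationarity residual: grad f(x) + sum_i lambda_i a_i = (0, 0)
  -> stationarity OK
Primal feasibility (all g_i <= 0): OK
Dual feasibility (all lambda_i >= 0): OK
Complementary slackness (lambda_i * g_i(x) = 0 for all i): OK

Verdict: yes, KKT holds.

yes


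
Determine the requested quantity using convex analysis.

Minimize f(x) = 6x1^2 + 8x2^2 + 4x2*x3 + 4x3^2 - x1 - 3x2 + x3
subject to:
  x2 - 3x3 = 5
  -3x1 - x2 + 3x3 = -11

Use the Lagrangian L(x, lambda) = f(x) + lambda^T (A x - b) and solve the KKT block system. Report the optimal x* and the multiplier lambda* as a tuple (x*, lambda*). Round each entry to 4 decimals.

Form the Lagrangian:
  L(x, lambda) = (1/2) x^T Q x + c^T x + lambda^T (A x - b)
Stationarity (grad_x L = 0): Q x + c + A^T lambda = 0.
Primal feasibility: A x = b.

This gives the KKT block system:
  [ Q   A^T ] [ x     ]   [-c ]
  [ A    0  ] [ lambda ] = [ b ]

Solving the linear system:
  x*      = (2, 0.7045, -1.4318)
  lambda* = (5.1212, 7.6667)
  f(x*)   = 26.5909

x* = (2, 0.7045, -1.4318), lambda* = (5.1212, 7.6667)


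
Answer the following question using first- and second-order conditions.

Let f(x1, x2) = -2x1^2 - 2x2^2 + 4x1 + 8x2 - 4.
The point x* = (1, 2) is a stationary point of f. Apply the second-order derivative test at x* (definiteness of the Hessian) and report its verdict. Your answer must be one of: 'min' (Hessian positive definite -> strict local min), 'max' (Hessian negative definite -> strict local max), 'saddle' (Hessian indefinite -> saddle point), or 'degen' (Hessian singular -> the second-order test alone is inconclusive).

Compute the Hessian H = grad^2 f:
  H = [[-4, 0], [0, -4]]
Verify stationarity: grad f(x*) = H x* + g = (0, 0).
Eigenvalues of H: -4, -4.
Both eigenvalues < 0, so H is negative definite -> x* is a strict local max.

max


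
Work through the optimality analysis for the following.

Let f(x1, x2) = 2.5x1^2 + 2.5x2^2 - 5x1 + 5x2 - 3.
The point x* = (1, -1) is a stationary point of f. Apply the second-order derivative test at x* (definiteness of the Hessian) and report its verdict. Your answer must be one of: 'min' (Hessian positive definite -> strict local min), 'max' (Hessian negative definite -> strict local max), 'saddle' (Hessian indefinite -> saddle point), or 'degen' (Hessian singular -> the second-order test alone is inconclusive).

Compute the Hessian H = grad^2 f:
  H = [[5, 0], [0, 5]]
Verify stationarity: grad f(x*) = H x* + g = (0, 0).
Eigenvalues of H: 5, 5.
Both eigenvalues > 0, so H is positive definite -> x* is a strict local min.

min


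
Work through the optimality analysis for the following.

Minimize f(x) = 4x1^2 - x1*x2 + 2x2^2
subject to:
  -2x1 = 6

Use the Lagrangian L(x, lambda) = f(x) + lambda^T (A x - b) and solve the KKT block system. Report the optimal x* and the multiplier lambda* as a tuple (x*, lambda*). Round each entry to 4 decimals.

Form the Lagrangian:
  L(x, lambda) = (1/2) x^T Q x + c^T x + lambda^T (A x - b)
Stationarity (grad_x L = 0): Q x + c + A^T lambda = 0.
Primal feasibility: A x = b.

This gives the KKT block system:
  [ Q   A^T ] [ x     ]   [-c ]
  [ A    0  ] [ lambda ] = [ b ]

Solving the linear system:
  x*      = (-3, -0.75)
  lambda* = (-11.625)
  f(x*)   = 34.875

x* = (-3, -0.75), lambda* = (-11.625)


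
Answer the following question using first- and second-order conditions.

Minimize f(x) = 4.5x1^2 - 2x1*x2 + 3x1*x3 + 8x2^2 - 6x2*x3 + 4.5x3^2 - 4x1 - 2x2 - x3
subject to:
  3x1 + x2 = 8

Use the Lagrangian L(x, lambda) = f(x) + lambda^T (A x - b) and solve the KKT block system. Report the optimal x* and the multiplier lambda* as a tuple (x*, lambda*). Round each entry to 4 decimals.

Form the Lagrangian:
  L(x, lambda) = (1/2) x^T Q x + c^T x + lambda^T (A x - b)
Stationarity (grad_x L = 0): Q x + c + A^T lambda = 0.
Primal feasibility: A x = b.

This gives the KKT block system:
  [ Q   A^T ] [ x     ]   [-c ]
  [ A    0  ] [ lambda ] = [ b ]

Solving the linear system:
  x*      = (2.4454, 0.6638, -0.2615)
  lambda* = (-5.2989)
  f(x*)   = 15.7716

x* = (2.4454, 0.6638, -0.2615), lambda* = (-5.2989)


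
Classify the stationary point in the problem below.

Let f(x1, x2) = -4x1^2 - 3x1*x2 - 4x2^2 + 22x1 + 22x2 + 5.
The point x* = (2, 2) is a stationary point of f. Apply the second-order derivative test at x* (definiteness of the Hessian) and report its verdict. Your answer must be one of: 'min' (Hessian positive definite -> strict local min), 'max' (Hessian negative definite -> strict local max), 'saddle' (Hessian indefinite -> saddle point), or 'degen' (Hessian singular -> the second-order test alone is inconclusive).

Compute the Hessian H = grad^2 f:
  H = [[-8, -3], [-3, -8]]
Verify stationarity: grad f(x*) = H x* + g = (0, 0).
Eigenvalues of H: -11, -5.
Both eigenvalues < 0, so H is negative definite -> x* is a strict local max.

max


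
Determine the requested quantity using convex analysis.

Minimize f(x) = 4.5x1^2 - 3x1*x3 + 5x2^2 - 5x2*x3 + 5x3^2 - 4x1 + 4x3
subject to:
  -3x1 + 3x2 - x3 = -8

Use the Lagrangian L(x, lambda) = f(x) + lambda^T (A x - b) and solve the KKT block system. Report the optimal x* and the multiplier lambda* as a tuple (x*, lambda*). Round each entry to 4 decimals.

Form the Lagrangian:
  L(x, lambda) = (1/2) x^T Q x + c^T x + lambda^T (A x - b)
Stationarity (grad_x L = 0): Q x + c + A^T lambda = 0.
Primal feasibility: A x = b.

This gives the KKT block system:
  [ Q   A^T ] [ x     ]   [-c ]
  [ A    0  ] [ lambda ] = [ b ]

Solving the linear system:
  x*      = (1.5802, -1.1323, -0.1376)
  lambda* = (3.545)
  f(x*)   = 10.7443

x* = (1.5802, -1.1323, -0.1376), lambda* = (3.545)


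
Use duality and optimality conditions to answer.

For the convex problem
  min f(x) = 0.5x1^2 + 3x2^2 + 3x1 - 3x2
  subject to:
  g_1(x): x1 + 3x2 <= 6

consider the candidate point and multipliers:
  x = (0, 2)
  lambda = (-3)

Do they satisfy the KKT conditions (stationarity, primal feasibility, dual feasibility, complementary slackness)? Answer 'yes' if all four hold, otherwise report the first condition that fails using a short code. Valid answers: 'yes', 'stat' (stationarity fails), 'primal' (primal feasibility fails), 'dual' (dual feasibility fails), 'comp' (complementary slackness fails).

Gradient of f: grad f(x) = Q x + c = (3, 9)
Constraint values g_i(x) = a_i^T x - b_i:
  g_1((0, 2)) = 0
Stationarity residual: grad f(x) + sum_i lambda_i a_i = (0, 0)
  -> stationarity OK
Primal feasibility (all g_i <= 0): OK
Dual feasibility (all lambda_i >= 0): FAILS
Complementary slackness (lambda_i * g_i(x) = 0 for all i): OK

Verdict: the first failing condition is dual_feasibility -> dual.

dual


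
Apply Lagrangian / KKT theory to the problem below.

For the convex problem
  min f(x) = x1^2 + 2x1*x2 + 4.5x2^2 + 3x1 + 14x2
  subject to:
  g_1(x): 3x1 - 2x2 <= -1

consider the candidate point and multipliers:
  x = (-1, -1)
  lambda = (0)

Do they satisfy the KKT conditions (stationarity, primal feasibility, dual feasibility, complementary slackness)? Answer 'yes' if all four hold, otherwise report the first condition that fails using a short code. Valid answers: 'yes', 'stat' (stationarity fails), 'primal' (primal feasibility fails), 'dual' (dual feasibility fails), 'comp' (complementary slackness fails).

Gradient of f: grad f(x) = Q x + c = (-1, 3)
Constraint values g_i(x) = a_i^T x - b_i:
  g_1((-1, -1)) = 0
Stationarity residual: grad f(x) + sum_i lambda_i a_i = (-1, 3)
  -> stationarity FAILS
Primal feasibility (all g_i <= 0): OK
Dual feasibility (all lambda_i >= 0): OK
Complementary slackness (lambda_i * g_i(x) = 0 for all i): OK

Verdict: the first failing condition is stationarity -> stat.

stat
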